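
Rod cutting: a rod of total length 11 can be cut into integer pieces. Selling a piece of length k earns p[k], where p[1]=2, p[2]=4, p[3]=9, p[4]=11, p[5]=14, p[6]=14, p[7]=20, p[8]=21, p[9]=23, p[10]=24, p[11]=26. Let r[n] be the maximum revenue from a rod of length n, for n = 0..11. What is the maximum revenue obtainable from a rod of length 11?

   n    0    1    2    3    4    5    6    7    8    9   10   11
r[n]    0    2    4    9   11   14   18   20   23   27   29   32

32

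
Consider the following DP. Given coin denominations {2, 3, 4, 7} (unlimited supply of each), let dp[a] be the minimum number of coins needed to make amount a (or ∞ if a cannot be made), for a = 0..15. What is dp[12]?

3

 a  0  1  2  3  4  5  6  7  8  9 10 11 12 13 14 15
dp  0  -  1  1  1  2  2  1  2  2  2  2  3  3  2  3
(- denotes ∞ / unreachable)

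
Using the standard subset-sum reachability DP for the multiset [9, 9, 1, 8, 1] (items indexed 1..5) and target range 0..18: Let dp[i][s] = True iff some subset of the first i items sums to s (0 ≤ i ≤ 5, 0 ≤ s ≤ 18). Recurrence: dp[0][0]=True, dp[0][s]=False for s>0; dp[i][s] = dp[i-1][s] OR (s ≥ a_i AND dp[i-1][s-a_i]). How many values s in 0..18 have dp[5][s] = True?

9

i\s   0   1   2   3   4   5   6   7   8   9  10  11  12  13  14  15  16  17  18
  0   T   F   F   F   F   F   F   F   F   F   F   F   F   F   F   F   F   F   F
  1   T   F   F   F   F   F   F   F   F   T   F   F   F   F   F   F   F   F   F
  2   T   F   F   F   F   F   F   F   F   T   F   F   F   F   F   F   F   F   T
  3   T   T   F   F   F   F   F   F   F   T   T   F   F   F   F   F   F   F   T
  4   T   T   F   F   F   F   F   F   T   T   T   F   F   F   F   F   F   T   T
  5   T   T   T   F   F   F   F   F   T   T   T   T   F   F   F   F   F   T   T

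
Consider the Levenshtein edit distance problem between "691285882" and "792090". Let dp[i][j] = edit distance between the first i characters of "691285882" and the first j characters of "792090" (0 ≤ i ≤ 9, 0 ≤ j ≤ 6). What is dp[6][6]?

   ''  7  9  2  0  9  0
''  0  1  2  3  4  5  6
 6  1  1  2  3  4  5  6
 9  2  2  1  2  3  4  5
 1  3  3  2  2  3  4  5
 2  4  4  3  2  3  4  5
 8  5  5  4  3  3  4  5
 5  6  6  5  4  4  4  5
 8  7  7  6  5  5  5  5
 8  8  8  7  6  6  6  6
 2  9  9  8  7  7  7  7

5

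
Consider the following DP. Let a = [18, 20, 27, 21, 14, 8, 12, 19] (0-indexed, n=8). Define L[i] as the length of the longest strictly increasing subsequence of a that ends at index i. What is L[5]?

1

   i    0    1    2    3    4    5    6    7
a[i]   18   20   27   21   14    8   12   19
L[i]    1    2    3    3    1    1    2    3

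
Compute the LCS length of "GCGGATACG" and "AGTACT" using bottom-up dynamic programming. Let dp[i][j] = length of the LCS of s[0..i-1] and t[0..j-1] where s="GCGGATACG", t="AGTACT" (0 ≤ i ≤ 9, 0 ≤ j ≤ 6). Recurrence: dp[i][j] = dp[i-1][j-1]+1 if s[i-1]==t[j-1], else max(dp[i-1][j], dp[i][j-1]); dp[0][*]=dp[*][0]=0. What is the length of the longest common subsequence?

   ''  A  G  T  A  C  T
''  0  0  0  0  0  0  0
 G  0  0  1  1  1  1  1
 C  0  0  1  1  1  2  2
 G  0  0  1  1  1  2  2
 G  0  0  1  1  1  2  2
 A  0  1  1  1  2  2  2
 T  0  1  1  2  2  2  3
 A  0  1  1  2  3  3  3
 C  0  1  1  2  3  4  4
 G  0  1  2  2  3  4  4

4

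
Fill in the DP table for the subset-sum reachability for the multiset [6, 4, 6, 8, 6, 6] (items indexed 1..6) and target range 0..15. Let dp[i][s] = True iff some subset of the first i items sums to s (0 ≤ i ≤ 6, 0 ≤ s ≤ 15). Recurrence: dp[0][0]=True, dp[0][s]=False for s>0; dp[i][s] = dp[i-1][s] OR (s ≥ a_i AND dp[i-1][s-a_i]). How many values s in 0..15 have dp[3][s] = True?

5

i\s   0   1   2   3   4   5   6   7   8   9  10  11  12  13  14  15
  0   T   F   F   F   F   F   F   F   F   F   F   F   F   F   F   F
  1   T   F   F   F   F   F   T   F   F   F   F   F   F   F   F   F
  2   T   F   F   F   T   F   T   F   F   F   T   F   F   F   F   F
  3   T   F   F   F   T   F   T   F   F   F   T   F   T   F   F   F
  4   T   F   F   F   T   F   T   F   T   F   T   F   T   F   T   F
  5   T   F   F   F   T   F   T   F   T   F   T   F   T   F   T   F
  6   T   F   F   F   T   F   T   F   T   F   T   F   T   F   T   F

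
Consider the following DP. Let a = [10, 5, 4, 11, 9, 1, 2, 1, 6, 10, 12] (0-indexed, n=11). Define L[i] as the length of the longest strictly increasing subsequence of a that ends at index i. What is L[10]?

5

   i    0    1    2    3    4    5    6    7    8    9   10
a[i]   10    5    4   11    9    1    2    1    6   10   12
L[i]    1    1    1    2    2    1    2    1    3    4    5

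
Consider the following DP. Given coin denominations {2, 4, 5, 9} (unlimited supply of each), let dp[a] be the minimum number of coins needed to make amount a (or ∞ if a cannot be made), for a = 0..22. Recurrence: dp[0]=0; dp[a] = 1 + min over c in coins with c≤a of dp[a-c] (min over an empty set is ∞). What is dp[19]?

 a  0  1  2  3  4  5  6  7  8  9 10 11 12 13 14 15 16 17 18 19 20 21 22
dp  0  -  1  -  1  1  2  2  2  1  2  2  3  2  2  3  3  3  2  3  3  4  3
(- denotes ∞ / unreachable)

3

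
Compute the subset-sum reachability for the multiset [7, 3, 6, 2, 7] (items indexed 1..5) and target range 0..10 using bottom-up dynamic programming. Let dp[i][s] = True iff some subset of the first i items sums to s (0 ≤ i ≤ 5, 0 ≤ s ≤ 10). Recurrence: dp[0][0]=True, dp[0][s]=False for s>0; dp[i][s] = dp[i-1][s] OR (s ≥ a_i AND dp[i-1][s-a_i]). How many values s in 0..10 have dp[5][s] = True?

9

i\s   0   1   2   3   4   5   6   7   8   9  10
  0   T   F   F   F   F   F   F   F   F   F   F
  1   T   F   F   F   F   F   F   T   F   F   F
  2   T   F   F   T   F   F   F   T   F   F   T
  3   T   F   F   T   F   F   T   T   F   T   T
  4   T   F   T   T   F   T   T   T   T   T   T
  5   T   F   T   T   F   T   T   T   T   T   T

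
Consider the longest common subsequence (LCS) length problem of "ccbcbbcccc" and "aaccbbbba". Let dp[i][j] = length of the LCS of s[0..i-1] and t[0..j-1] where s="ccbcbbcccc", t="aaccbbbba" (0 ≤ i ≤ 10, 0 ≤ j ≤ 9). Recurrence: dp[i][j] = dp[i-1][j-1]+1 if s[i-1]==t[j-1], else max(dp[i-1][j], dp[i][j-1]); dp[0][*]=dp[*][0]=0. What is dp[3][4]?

   ''  a  a  c  c  b  b  b  b  a
''  0  0  0  0  0  0  0  0  0  0
 c  0  0  0  1  1  1  1  1  1  1
 c  0  0  0  1  2  2  2  2  2  2
 b  0  0  0  1  2  3  3  3  3  3
 c  0  0  0  1  2  3  3  3  3  3
 b  0  0  0  1  2  3  4  4  4  4
 b  0  0  0  1  2  3  4  5  5  5
 c  0  0  0  1  2  3  4  5  5  5
 c  0  0  0  1  2  3  4  5  5  5
 c  0  0  0  1  2  3  4  5  5  5
 c  0  0  0  1  2  3  4  5  5  5

2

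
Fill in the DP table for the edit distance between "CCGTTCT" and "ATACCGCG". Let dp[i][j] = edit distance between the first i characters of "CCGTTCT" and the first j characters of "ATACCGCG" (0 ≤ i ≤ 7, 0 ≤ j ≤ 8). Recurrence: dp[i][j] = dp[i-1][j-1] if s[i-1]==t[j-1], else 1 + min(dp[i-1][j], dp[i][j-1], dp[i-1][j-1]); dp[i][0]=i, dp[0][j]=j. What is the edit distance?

   ''  A  T  A  C  C  G  C  G
''  0  1  2  3  4  5  6  7  8
 C  1  1  2  3  3  4  5  6  7
 C  2  2  2  3  3  3  4  5  6
 G  3  3  3  3  4  4  3  4  5
 T  4  4  3  4  4  5  4  4  5
 T  5  5  4  4  5  5  5  5  5
 C  6  6  5  5  4  5  6  5  6
 T  7  7  6  6  5  5  6  6  6

6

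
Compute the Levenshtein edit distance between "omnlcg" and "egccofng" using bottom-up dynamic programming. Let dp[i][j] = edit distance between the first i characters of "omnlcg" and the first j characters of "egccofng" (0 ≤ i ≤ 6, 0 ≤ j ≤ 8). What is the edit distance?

7

   ''  e  g  c  c  o  f  n  g
''  0  1  2  3  4  5  6  7  8
 o  1  1  2  3  4  4  5  6  7
 m  2  2  2  3  4  5  5  6  7
 n  3  3  3  3  4  5  6  5  6
 l  4  4  4  4  4  5  6  6  6
 c  5  5  5  4  4  5  6  7  7
 g  6  6  5  5  5  5  6  7  7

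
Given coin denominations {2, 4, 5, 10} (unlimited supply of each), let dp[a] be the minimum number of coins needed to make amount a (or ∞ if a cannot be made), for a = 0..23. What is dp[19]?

3

 a  0  1  2  3  4  5  6  7  8  9 10 11 12 13 14 15 16 17 18 19 20 21 22 23
dp  0  -  1  -  1  1  2  2  2  2  1  3  2  3  2  2  3  3  3  3  2  4  3  4
(- denotes ∞ / unreachable)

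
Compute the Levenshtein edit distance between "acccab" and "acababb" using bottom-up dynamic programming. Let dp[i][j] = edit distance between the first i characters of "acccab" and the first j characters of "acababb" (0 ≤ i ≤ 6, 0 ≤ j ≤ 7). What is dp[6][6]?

   ''  a  c  a  b  a  b  b
''  0  1  2  3  4  5  6  7
 a  1  0  1  2  3  4  5  6
 c  2  1  0  1  2  3  4  5
 c  3  2  1  1  2  3  4  5
 c  4  3  2  2  2  3  4  5
 a  5  4  3  2  3  2  3  4
 b  6  5  4  3  2  3  2  3

2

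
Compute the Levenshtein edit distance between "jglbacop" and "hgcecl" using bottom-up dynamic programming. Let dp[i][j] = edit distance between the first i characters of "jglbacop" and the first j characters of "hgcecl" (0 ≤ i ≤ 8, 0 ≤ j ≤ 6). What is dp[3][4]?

3

   ''  h  g  c  e  c  l
''  0  1  2  3  4  5  6
 j  1  1  2  3  4  5  6
 g  2  2  1  2  3  4  5
 l  3  3  2  2  3  4  4
 b  4  4  3  3  3  4  5
 a  5  5  4  4  4  4  5
 c  6  6  5  4  5  4  5
 o  7  7  6  5  5  5  5
 p  8  8  7  6  6  6  6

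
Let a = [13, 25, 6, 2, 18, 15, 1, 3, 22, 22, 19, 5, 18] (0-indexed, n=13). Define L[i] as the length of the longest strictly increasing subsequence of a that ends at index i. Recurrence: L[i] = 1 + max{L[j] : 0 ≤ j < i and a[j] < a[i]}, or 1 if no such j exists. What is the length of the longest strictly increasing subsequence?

   i    0    1    2    3    4    5    6    7    8    9   10   11   12
a[i]   13   25    6    2   18   15    1    3   22   22   19    5   18
L[i]    1    2    1    1    2    2    1    2    3    3    3    3    4

4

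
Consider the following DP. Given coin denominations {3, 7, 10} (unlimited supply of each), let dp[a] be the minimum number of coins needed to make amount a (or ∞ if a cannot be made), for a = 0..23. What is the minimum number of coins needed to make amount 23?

3

 a  0  1  2  3  4  5  6  7  8  9 10 11 12 13 14 15 16 17 18 19 20 21 22 23
dp  0  -  -  1  -  -  2  1  -  3  1  -  4  2  2  5  3  2  6  4  2  3  5  3
(- denotes ∞ / unreachable)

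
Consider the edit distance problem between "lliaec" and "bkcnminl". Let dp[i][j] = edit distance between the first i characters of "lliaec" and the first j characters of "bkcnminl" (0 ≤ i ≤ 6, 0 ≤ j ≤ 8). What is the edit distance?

   ''  b  k  c  n  m  i  n  l
''  0  1  2  3  4  5  6  7  8
 l  1  1  2  3  4  5  6  7  7
 l  2  2  2  3  4  5  6  7  7
 i  3  3  3  3  4  5  5  6  7
 a  4  4  4  4  4  5  6  6  7
 e  5  5  5  5  5  5  6  7  7
 c  6  6  6  5  6  6  6  7  8

8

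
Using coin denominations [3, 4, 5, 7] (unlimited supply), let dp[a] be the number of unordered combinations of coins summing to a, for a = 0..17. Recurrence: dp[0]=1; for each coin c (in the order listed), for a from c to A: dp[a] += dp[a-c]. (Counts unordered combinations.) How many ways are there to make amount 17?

7

after  coin     0     1     2     3     4     5     6     7     8     9    10    11    12    13    14    15    16    17
          3     1     0     0     1     0     0     1     0     0     1     0     0     1     0     0     1     0     0
          4     1     0     0     1     1     0     1     1     1     1     1     1     2     1     1     2     2     1
          5     1     0     0     1     1     1     1     1     2     2     2     2     3     3     3     4     4     4
          7     1     0     0     1     1     1     1     2     2     2     3     3     4     4     5     6     6     7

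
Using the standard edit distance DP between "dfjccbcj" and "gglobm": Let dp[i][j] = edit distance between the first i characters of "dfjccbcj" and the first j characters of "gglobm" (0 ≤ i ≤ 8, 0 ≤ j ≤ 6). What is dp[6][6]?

6

   ''  g  g  l  o  b  m
''  0  1  2  3  4  5  6
 d  1  1  2  3  4  5  6
 f  2  2  2  3  4  5  6
 j  3  3  3  3  4  5  6
 c  4  4  4  4  4  5  6
 c  5  5  5  5  5  5  6
 b  6  6  6  6  6  5  6
 c  7  7  7  7  7  6  6
 j  8  8  8  8  8  7  7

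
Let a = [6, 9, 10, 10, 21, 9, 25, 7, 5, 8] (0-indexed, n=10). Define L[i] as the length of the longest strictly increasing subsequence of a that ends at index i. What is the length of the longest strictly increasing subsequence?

   i    0    1    2    3    4    5    6    7    8    9
a[i]    6    9   10   10   21    9   25    7    5    8
L[i]    1    2    3    3    4    2    5    2    1    3

5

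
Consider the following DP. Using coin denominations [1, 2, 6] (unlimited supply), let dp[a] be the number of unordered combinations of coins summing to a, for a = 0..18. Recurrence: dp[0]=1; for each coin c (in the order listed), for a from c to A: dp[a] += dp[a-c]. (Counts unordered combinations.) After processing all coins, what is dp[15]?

15

after  coin     0     1     2     3     4     5     6     7     8     9    10    11    12    13    14    15    16    17    18
          1     1     1     1     1     1     1     1     1     1     1     1     1     1     1     1     1     1     1     1
          2     1     1     2     2     3     3     4     4     5     5     6     6     7     7     8     8     9     9    10
          6     1     1     2     2     3     3     5     5     7     7     9     9    12    12    15    15    18    18    22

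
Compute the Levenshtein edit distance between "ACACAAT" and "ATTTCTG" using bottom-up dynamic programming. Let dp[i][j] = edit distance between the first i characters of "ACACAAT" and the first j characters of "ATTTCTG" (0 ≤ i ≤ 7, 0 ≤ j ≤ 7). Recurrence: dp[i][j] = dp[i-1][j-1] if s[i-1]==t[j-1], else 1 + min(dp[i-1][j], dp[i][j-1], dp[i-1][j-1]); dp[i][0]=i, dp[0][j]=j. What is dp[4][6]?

   ''  A  T  T  T  C  T  G
''  0  1  2  3  4  5  6  7
 A  1  0  1  2  3  4  5  6
 C  2  1  1  2  3  3  4  5
 A  3  2  2  2  3  4  4  5
 C  4  3  3  3  3  3  4  5
 A  5  4  4  4  4  4  4  5
 A  6  5  5  5  5  5  5  5
 T  7  6  5  5  5  6  5  6

4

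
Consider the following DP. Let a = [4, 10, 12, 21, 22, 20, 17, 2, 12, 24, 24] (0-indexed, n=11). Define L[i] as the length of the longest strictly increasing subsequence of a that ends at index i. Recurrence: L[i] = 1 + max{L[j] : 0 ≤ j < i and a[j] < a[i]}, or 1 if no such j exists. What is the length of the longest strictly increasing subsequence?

6

   i    0    1    2    3    4    5    6    7    8    9   10
a[i]    4   10   12   21   22   20   17    2   12   24   24
L[i]    1    2    3    4    5    4    4    1    3    6    6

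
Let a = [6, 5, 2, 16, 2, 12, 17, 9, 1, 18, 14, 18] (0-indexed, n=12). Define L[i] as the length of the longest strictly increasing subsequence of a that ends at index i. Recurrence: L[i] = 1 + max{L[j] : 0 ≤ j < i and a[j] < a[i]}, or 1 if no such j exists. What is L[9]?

4

   i    0    1    2    3    4    5    6    7    8    9   10   11
a[i]    6    5    2   16    2   12   17    9    1   18   14   18
L[i]    1    1    1    2    1    2    3    2    1    4    3    4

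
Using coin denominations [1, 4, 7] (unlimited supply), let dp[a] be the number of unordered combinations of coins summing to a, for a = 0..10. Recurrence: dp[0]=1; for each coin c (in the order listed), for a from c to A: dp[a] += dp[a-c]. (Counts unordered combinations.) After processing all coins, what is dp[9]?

4

after  coin     0     1     2     3     4     5     6     7     8     9    10
          1     1     1     1     1     1     1     1     1     1     1     1
          4     1     1     1     1     2     2     2     2     3     3     3
          7     1     1     1     1     2     2     2     3     4     4     4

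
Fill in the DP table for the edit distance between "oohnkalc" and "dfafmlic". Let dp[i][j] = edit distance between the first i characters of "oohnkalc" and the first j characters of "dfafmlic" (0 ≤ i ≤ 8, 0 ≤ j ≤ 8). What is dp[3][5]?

   ''  d  f  a  f  m  l  i  c
''  0  1  2  3  4  5  6  7  8
 o  1  1  2  3  4  5  6  7  8
 o  2  2  2  3  4  5  6  7  8
 h  3  3  3  3  4  5  6  7  8
 n  4  4  4  4  4  5  6  7  8
 k  5  5  5  5  5  5  6  7  8
 a  6  6  6  5  6  6  6  7  8
 l  7  7  7  6  6  7  6  7  8
 c  8  8  8  7  7  7  7  7  7

5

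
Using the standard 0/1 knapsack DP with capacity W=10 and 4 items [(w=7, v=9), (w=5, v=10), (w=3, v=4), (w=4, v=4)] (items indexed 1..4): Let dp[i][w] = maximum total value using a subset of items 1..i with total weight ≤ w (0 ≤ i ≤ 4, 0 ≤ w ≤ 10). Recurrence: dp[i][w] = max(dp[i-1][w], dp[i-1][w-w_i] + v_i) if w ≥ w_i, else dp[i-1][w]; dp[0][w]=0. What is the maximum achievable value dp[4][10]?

i\w   0   1   2   3   4   5   6   7   8   9  10
  0   0   0   0   0   0   0   0   0   0   0   0
  1   0   0   0   0   0   0   0   9   9   9   9
  2   0   0   0   0   0  10  10  10  10  10  10
  3   0   0   0   4   4  10  10  10  14  14  14
  4   0   0   0   4   4  10  10  10  14  14  14

14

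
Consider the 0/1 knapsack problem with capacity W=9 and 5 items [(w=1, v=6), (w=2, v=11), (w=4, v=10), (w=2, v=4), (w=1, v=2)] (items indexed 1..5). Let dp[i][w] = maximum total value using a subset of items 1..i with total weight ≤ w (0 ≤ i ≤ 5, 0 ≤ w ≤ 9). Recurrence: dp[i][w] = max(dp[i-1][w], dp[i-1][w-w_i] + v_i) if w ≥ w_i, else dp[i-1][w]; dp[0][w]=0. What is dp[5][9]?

31

i\w   0   1   2   3   4   5   6   7   8   9
  0   0   0   0   0   0   0   0   0   0   0
  1   0   6   6   6   6   6   6   6   6   6
  2   0   6  11  17  17  17  17  17  17  17
  3   0   6  11  17  17  17  21  27  27  27
  4   0   6  11  17  17  21  21  27  27  31
  5   0   6  11  17  19  21  23  27  29  31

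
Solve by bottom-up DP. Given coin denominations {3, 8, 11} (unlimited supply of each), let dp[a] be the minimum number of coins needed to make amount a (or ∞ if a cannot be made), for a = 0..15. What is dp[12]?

4

 a  0  1  2  3  4  5  6  7  8  9 10 11 12 13 14 15
dp  0  -  -  1  -  -  2  -  1  3  -  1  4  -  2  5
(- denotes ∞ / unreachable)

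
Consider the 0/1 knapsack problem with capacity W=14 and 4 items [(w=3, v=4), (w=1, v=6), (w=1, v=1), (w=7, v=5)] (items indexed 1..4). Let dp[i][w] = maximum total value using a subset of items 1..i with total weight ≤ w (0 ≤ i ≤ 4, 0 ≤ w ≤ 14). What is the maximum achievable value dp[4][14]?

16

i\w   0   1   2   3   4   5   6   7   8   9  10  11  12  13  14
  0   0   0   0   0   0   0   0   0   0   0   0   0   0   0   0
  1   0   0   0   4   4   4   4   4   4   4   4   4   4   4   4
  2   0   6   6   6  10  10  10  10  10  10  10  10  10  10  10
  3   0   6   7   7  10  11  11  11  11  11  11  11  11  11  11
  4   0   6   7   7  10  11  11  11  11  12  12  15  16  16  16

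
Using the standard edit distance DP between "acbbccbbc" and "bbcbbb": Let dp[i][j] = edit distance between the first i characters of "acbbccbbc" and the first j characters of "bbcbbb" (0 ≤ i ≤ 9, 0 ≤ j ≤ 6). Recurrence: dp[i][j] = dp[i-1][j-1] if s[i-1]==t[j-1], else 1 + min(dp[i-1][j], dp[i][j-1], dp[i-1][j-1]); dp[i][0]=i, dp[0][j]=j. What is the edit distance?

   ''  b  b  c  b  b  b
''  0  1  2  3  4  5  6
 a  1  1  2  3  4  5  6
 c  2  2  2  2  3  4  5
 b  3  2  2  3  2  3  4
 b  4  3  2  3  3  2  3
 c  5  4  3  2  3  3  3
 c  6  5  4  3  3  4  4
 b  7  6  5  4  3  3  4
 b  8  7  6  5  4  3  3
 c  9  8  7  6  5  4  4

4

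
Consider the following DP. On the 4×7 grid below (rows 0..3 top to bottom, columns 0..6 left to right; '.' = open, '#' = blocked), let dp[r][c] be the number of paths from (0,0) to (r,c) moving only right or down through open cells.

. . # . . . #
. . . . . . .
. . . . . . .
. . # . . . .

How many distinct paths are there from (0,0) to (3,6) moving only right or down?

r\c   0   1   2   3   4   5   6
  0   1   1   0   0   0   0   0
  1   1   2   2   2   2   2   2
  2   1   3   5   7   9  11  13
  3   1   4   0   7  16  27  40

40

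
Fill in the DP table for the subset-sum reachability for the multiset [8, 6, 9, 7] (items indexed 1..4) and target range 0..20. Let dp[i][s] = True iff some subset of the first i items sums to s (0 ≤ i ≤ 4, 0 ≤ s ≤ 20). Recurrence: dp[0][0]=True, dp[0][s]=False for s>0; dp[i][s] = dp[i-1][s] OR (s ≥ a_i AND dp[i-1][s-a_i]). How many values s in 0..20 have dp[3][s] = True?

i\s   0   1   2   3   4   5   6   7   8   9  10  11  12  13  14  15  16  17  18  19  20
  0   T   F   F   F   F   F   F   F   F   F   F   F   F   F   F   F   F   F   F   F   F
  1   T   F   F   F   F   F   F   F   T   F   F   F   F   F   F   F   F   F   F   F   F
  2   T   F   F   F   F   F   T   F   T   F   F   F   F   F   T   F   F   F   F   F   F
  3   T   F   F   F   F   F   T   F   T   T   F   F   F   F   T   T   F   T   F   F   F
  4   T   F   F   F   F   F   T   T   T   T   F   F   F   T   T   T   T   T   F   F   F

7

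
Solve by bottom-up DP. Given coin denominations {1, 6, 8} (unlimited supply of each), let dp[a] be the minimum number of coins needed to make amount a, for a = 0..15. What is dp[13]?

 a  0  1  2  3  4  5  6  7  8  9 10 11 12 13 14 15
dp  0  1  2  3  4  5  1  2  1  2  3  4  2  3  2  3

3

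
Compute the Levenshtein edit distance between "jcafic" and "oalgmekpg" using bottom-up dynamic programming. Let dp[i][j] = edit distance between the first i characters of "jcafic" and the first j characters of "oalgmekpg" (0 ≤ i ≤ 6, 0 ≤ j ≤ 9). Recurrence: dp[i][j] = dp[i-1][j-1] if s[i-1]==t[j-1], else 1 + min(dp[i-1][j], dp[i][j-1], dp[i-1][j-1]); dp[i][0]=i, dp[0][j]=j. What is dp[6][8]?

   ''  o  a  l  g  m  e  k  p  g
''  0  1  2  3  4  5  6  7  8  9
 j  1  1  2  3  4  5  6  7  8  9
 c  2  2  2  3  4  5  6  7  8  9
 a  3  3  2  3  4  5  6  7  8  9
 f  4  4  3  3  4  5  6  7  8  9
 i  5  5  4  4  4  5  6  7  8  9
 c  6  6  5  5  5  5  6  7  8  9

8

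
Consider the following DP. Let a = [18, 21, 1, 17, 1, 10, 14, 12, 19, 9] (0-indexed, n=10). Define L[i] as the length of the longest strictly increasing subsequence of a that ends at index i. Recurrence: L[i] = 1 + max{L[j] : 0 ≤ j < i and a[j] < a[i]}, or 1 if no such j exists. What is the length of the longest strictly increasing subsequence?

4

   i    0    1    2    3    4    5    6    7    8    9
a[i]   18   21    1   17    1   10   14   12   19    9
L[i]    1    2    1    2    1    2    3    3    4    2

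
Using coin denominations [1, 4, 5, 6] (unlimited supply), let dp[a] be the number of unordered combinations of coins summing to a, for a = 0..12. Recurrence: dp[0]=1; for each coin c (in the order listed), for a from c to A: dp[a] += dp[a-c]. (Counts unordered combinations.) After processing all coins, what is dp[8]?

after  coin     0     1     2     3     4     5     6     7     8     9    10    11    12
          1     1     1     1     1     1     1     1     1     1     1     1     1     1
          4     1     1     1     1     2     2     2     2     3     3     3     3     4
          5     1     1     1     1     2     3     3     3     4     5     6     6     7
          6     1     1     1     1     2     3     4     4     5     6     8     9    11

5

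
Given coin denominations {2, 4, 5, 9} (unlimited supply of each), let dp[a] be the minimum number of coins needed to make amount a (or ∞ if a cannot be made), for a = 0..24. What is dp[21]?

 a  0  1  2  3  4  5  6  7  8  9 10 11 12 13 14 15 16 17 18 19 20 21 22 23 24
dp  0  -  1  -  1  1  2  2  2  1  2  2  3  2  2  3  3  3  2  3  3  4  3  3  4
(- denotes ∞ / unreachable)

4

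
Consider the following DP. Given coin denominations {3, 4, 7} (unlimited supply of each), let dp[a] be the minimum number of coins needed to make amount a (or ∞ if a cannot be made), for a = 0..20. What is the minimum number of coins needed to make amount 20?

 a  0  1  2  3  4  5  6  7  8  9 10 11 12 13 14 15 16 17 18 19 20
dp  0  -  -  1  1  -  2  1  2  3  2  2  3  3  2  3  4  3  3  4  4
(- denotes ∞ / unreachable)

4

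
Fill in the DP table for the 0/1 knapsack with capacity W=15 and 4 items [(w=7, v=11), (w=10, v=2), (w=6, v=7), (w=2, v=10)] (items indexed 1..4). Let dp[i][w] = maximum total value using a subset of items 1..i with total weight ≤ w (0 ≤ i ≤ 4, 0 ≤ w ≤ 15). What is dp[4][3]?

i\w   0   1   2   3   4   5   6   7   8   9  10  11  12  13  14  15
  0   0   0   0   0   0   0   0   0   0   0   0   0   0   0   0   0
  1   0   0   0   0   0   0   0  11  11  11  11  11  11  11  11  11
  2   0   0   0   0   0   0   0  11  11  11  11  11  11  11  11  11
  3   0   0   0   0   0   0   7  11  11  11  11  11  11  18  18  18
  4   0   0  10  10  10  10  10  11  17  21  21  21  21  21  21  28

10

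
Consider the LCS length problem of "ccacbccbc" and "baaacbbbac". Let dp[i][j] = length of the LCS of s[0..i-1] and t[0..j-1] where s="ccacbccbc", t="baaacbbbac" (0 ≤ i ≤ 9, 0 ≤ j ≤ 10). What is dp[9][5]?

2

   ''  b  a  a  a  c  b  b  b  a  c
''  0  0  0  0  0  0  0  0  0  0  0
 c  0  0  0  0  0  1  1  1  1  1  1
 c  0  0  0  0  0  1  1  1  1  1  2
 a  0  0  1  1  1  1  1  1  1  2  2
 c  0  0  1  1  1  2  2  2  2  2  3
 b  0  1  1  1  1  2  3  3  3  3  3
 c  0  1  1  1  1  2  3  3  3  3  4
 c  0  1  1  1  1  2  3  3  3  3  4
 b  0  1  1  1  1  2  3  4  4  4  4
 c  0  1  1  1  1  2  3  4  4  4  5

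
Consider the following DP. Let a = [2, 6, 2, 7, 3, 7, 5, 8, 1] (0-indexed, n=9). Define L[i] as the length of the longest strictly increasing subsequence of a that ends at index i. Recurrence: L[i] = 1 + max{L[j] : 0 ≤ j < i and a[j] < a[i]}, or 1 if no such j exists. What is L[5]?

   i    0    1    2    3    4    5    6    7    8
a[i]    2    6    2    7    3    7    5    8    1
L[i]    1    2    1    3    2    3    3    4    1

3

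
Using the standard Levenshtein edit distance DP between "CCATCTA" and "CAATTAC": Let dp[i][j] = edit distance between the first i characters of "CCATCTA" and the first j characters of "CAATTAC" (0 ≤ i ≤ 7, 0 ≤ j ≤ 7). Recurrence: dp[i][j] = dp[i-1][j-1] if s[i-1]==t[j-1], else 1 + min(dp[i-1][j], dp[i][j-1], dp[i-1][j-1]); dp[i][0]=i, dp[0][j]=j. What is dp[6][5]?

   ''  C  A  A  T  T  A  C
''  0  1  2  3  4  5  6  7
 C  1  0  1  2  3  4  5  6
 C  2  1  1  2  3  4  5  5
 A  3  2  1  1  2  3  4  5
 T  4  3  2  2  1  2  3  4
 C  5  4  3  3  2  2  3  3
 T  6  5  4  4  3  2  3  4
 A  7  6  5  4  4  3  2  3

2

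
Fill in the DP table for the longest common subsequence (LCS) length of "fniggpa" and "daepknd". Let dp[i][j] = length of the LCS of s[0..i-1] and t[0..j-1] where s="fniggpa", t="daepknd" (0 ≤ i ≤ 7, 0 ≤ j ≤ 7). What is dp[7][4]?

1

   ''  d  a  e  p  k  n  d
''  0  0  0  0  0  0  0  0
 f  0  0  0  0  0  0  0  0
 n  0  0  0  0  0  0  1  1
 i  0  0  0  0  0  0  1  1
 g  0  0  0  0  0  0  1  1
 g  0  0  0  0  0  0  1  1
 p  0  0  0  0  1  1  1  1
 a  0  0  1  1  1  1  1  1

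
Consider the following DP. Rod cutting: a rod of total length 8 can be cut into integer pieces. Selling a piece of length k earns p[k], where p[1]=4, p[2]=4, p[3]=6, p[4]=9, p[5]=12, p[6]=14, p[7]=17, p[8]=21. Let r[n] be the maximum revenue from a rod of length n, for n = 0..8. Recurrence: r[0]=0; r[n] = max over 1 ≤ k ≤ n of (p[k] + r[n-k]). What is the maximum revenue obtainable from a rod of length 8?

32

   n    0    1    2    3    4    5    6    7    8
r[n]    0    4    8   12   16   20   24   28   32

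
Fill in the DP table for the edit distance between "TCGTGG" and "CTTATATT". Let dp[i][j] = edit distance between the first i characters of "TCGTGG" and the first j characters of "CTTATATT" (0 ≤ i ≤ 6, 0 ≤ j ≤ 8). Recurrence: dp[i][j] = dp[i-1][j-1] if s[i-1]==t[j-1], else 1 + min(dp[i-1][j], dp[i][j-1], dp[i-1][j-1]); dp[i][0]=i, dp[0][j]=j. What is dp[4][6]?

4

   ''  C  T  T  A  T  A  T  T
''  0  1  2  3  4  5  6  7  8
 T  1  1  1  2  3  4  5  6  7
 C  2  1  2  2  3  4  5  6  7
 G  3  2  2  3  3  4  5  6  7
 T  4  3  2  2  3  3  4  5  6
 G  5  4  3  3  3  4  4  5  6
 G  6  5  4  4  4  4  5  5  6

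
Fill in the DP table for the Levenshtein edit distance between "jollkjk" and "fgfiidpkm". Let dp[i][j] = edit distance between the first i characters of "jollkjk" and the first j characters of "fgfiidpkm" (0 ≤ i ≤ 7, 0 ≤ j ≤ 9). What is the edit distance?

   ''  f  g  f  i  i  d  p  k  m
''  0  1  2  3  4  5  6  7  8  9
 j  1  1  2  3  4  5  6  7  8  9
 o  2  2  2  3  4  5  6  7  8  9
 l  3  3  3  3  4  5  6  7  8  9
 l  4  4  4  4  4  5  6  7  8  9
 k  5  5  5  5  5  5  6  7  7  8
 j  6  6  6  6  6  6  6  7  8  8
 k  7  7  7  7  7  7  7  7  7  8

8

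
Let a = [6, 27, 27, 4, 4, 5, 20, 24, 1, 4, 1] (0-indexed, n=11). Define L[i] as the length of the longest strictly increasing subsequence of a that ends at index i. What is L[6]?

   i    0    1    2    3    4    5    6    7    8    9   10
a[i]    6   27   27    4    4    5   20   24    1    4    1
L[i]    1    2    2    1    1    2    3    4    1    2    1

3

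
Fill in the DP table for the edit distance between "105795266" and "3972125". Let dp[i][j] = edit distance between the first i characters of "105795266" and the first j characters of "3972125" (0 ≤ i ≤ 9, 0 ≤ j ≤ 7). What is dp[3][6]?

   ''  3  9  7  2  1  2  5
''  0  1  2  3  4  5  6  7
 1  1  1  2  3  4  4  5  6
 0  2  2  2  3  4  5  5  6
 5  3  3  3  3  4  5  6  5
 7  4  4  4  3  4  5  6  6
 9  5  5  4  4  4  5  6  7
 5  6  6  5  5  5  5  6  6
 2  7  7  6  6  5  6  5  6
 6  8  8  7  7  6  6  6  6
 6  9  9  8  8  7  7  7  7

6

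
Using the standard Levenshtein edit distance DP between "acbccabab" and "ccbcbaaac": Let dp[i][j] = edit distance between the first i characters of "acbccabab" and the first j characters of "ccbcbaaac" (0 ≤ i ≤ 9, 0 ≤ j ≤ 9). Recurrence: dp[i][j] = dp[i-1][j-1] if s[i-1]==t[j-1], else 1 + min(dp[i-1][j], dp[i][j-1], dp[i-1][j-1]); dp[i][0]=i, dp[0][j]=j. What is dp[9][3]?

6

   ''  c  c  b  c  b  a  a  a  c
''  0  1  2  3  4  5  6  7  8  9
 a  1  1  2  3  4  5  5  6  7  8
 c  2  1  1  2  3  4  5  6  7  7
 b  3  2  2  1  2  3  4  5  6  7
 c  4  3  2  2  1  2  3  4  5  6
 c  5  4  3  3  2  2  3  4  5  5
 a  6  5  4  4  3  3  2  3  4  5
 b  7  6  5  4  4  3  3  3  4  5
 a  8  7  6  5  5  4  3  3  3  4
 b  9  8  7  6  6  5  4  4  4  4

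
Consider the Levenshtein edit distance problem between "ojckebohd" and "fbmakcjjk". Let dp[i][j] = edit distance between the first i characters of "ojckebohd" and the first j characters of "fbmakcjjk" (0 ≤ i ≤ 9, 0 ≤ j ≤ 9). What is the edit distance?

   ''  f  b  m  a  k  c  j  j  k
''  0  1  2  3  4  5  6  7  8  9
 o  1  1  2  3  4  5  6  7  8  9
 j  2  2  2  3  4  5  6  6  7  8
 c  3  3  3  3  4  5  5  6  7  8
 k  4  4  4  4  4  4  5  6  7  7
 e  5  5  5  5  5  5  5  6  7  8
 b  6  6  5  6  6  6  6  6  7  8
 o  7  7  6  6  7  7  7  7  7  8
 h  8  8  7  7  7  8  8  8  8  8
 d  9  9  8  8  8  8  9  9  9  9

9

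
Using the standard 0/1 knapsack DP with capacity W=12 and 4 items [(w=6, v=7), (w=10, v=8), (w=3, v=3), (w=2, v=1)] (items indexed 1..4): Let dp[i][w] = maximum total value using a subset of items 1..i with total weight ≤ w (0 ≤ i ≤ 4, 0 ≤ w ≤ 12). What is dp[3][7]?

7

i\w   0   1   2   3   4   5   6   7   8   9  10  11  12
  0   0   0   0   0   0   0   0   0   0   0   0   0   0
  1   0   0   0   0   0   0   7   7   7   7   7   7   7
  2   0   0   0   0   0   0   7   7   7   7   8   8   8
  3   0   0   0   3   3   3   7   7   7  10  10  10  10
  4   0   0   1   3   3   4   7   7   8  10  10  11  11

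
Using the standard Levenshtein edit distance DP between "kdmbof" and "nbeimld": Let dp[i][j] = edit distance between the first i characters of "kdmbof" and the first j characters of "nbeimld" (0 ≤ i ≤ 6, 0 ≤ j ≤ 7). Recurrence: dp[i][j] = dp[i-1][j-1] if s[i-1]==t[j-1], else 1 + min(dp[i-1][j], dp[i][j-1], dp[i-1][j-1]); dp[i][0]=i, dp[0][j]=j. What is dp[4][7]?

   ''  n  b  e  i  m  l  d
''  0  1  2  3  4  5  6  7
 k  1  1  2  3  4  5  6  7
 d  2  2  2  3  4  5  6  6
 m  3  3  3  3  4  4  5  6
 b  4  4  3  4  4  5  5  6
 o  5  5  4  4  5  5  6  6
 f  6  6  5  5  5  6  6  7

6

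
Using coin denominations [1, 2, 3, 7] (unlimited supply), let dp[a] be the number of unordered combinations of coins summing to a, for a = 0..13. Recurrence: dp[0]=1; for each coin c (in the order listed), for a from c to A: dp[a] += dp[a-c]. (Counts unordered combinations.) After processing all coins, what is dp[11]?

20

after  coin     0     1     2     3     4     5     6     7     8     9    10    11    12    13
          1     1     1     1     1     1     1     1     1     1     1     1     1     1     1
          2     1     1     2     2     3     3     4     4     5     5     6     6     7     7
          3     1     1     2     3     4     5     7     8    10    12    14    16    19    21
          7     1     1     2     3     4     5     7     9    11    14    17    20    24    28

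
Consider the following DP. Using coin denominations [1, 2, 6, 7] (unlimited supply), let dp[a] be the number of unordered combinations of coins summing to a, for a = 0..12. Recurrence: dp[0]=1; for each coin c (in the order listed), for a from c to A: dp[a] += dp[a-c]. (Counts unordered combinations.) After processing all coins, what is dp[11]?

after  coin     0     1     2     3     4     5     6     7     8     9    10    11    12
          1     1     1     1     1     1     1     1     1     1     1     1     1     1
          2     1     1     2     2     3     3     4     4     5     5     6     6     7
          6     1     1     2     2     3     3     5     5     7     7     9     9    12
          7     1     1     2     2     3     3     5     6     8     9    11    12    15

12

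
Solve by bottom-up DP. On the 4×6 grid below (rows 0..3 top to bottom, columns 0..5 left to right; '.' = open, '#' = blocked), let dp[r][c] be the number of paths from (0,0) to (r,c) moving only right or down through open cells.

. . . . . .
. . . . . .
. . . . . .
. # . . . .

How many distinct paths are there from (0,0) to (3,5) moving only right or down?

52

r\c   0   1   2   3   4   5
  0   1   1   1   1   1   1
  1   1   2   3   4   5   6
  2   1   3   6  10  15  21
  3   1   0   6  16  31  52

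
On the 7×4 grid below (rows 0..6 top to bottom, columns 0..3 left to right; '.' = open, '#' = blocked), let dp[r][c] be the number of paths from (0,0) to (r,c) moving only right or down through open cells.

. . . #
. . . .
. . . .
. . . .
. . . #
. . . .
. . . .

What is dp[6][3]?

49

r\c   0   1   2   3
  0   1   1   1   0
  1   1   2   3   3
  2   1   3   6   9
  3   1   4  10  19
  4   1   5  15   0
  5   1   6  21  21
  6   1   7  28  49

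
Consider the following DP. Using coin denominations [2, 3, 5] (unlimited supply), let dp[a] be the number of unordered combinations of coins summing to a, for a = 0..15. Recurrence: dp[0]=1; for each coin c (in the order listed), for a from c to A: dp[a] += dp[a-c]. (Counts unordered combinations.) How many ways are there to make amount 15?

after  coin     0     1     2     3     4     5     6     7     8     9    10    11    12    13    14    15
          2     1     0     1     0     1     0     1     0     1     0     1     0     1     0     1     0
          3     1     0     1     1     1     1     2     1     2     2     2     2     3     2     3     3
          5     1     0     1     1     1     2     2     2     3     3     4     4     5     5     6     7

7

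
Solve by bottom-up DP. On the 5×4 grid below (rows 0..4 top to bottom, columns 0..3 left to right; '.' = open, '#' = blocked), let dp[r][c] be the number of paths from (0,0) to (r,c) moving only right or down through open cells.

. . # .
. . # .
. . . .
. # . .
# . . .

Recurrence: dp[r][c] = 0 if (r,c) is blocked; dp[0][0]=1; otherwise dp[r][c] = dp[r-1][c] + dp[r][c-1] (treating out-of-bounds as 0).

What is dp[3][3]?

r\c   0   1   2   3
  0   1   1   0   0
  1   1   2   0   0
  2   1   3   3   3
  3   1   0   3   6
  4   0   0   3   9

6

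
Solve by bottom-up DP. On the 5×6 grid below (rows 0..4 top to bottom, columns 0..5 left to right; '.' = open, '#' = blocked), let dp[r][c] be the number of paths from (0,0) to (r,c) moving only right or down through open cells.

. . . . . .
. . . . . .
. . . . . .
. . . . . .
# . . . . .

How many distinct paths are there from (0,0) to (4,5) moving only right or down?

125

r\c   0   1   2   3   4   5
  0   1   1   1   1   1   1
  1   1   2   3   4   5   6
  2   1   3   6  10  15  21
  3   1   4  10  20  35  56
  4   0   4  14  34  69 125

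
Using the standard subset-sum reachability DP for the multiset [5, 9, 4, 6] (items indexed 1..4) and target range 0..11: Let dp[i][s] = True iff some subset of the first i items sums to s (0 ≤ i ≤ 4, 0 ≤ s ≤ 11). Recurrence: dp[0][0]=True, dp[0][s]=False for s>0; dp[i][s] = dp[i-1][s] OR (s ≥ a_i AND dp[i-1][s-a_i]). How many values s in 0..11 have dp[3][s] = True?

i\s   0   1   2   3   4   5   6   7   8   9  10  11
  0   T   F   F   F   F   F   F   F   F   F   F   F
  1   T   F   F   F   F   T   F   F   F   F   F   F
  2   T   F   F   F   F   T   F   F   F   T   F   F
  3   T   F   F   F   T   T   F   F   F   T   F   F
  4   T   F   F   F   T   T   T   F   F   T   T   T

4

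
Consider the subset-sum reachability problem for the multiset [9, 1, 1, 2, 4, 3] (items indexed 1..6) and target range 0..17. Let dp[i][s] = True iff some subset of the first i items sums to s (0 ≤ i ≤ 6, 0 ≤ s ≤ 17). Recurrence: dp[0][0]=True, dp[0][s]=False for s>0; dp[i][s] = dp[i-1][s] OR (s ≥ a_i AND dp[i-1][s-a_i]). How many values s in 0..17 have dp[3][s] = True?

i\s   0   1   2   3   4   5   6   7   8   9  10  11  12  13  14  15  16  17
  0   T   F   F   F   F   F   F   F   F   F   F   F   F   F   F   F   F   F
  1   T   F   F   F   F   F   F   F   F   T   F   F   F   F   F   F   F   F
  2   T   T   F   F   F   F   F   F   F   T   T   F   F   F   F   F   F   F
  3   T   T   T   F   F   F   F   F   F   T   T   T   F   F   F   F   F   F
  4   T   T   T   T   T   F   F   F   F   T   T   T   T   T   F   F   F   F
  5   T   T   T   T   T   T   T   T   T   T   T   T   T   T   T   T   T   T
  6   T   T   T   T   T   T   T   T   T   T   T   T   T   T   T   T   T   T

6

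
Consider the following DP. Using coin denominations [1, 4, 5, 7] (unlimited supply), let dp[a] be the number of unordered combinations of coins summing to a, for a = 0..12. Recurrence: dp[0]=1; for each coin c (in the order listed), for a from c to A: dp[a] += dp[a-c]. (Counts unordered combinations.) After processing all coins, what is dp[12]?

after  coin     0     1     2     3     4     5     6     7     8     9    10    11    12
          1     1     1     1     1     1     1     1     1     1     1     1     1     1
          4     1     1     1     1     2     2     2     2     3     3     3     3     4
          5     1     1     1     1     2     3     3     3     4     5     6     6     7
          7     1     1     1     1     2     3     3     4     5     6     7     8    10

10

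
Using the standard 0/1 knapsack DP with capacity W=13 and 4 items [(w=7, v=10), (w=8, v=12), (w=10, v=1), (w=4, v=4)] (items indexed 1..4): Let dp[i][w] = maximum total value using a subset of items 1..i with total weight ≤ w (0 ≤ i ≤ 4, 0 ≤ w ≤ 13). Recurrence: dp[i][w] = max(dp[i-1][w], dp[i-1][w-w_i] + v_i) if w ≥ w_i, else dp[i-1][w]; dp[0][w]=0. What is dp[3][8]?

12

i\w   0   1   2   3   4   5   6   7   8   9  10  11  12  13
  0   0   0   0   0   0   0   0   0   0   0   0   0   0   0
  1   0   0   0   0   0   0   0  10  10  10  10  10  10  10
  2   0   0   0   0   0   0   0  10  12  12  12  12  12  12
  3   0   0   0   0   0   0   0  10  12  12  12  12  12  12
  4   0   0   0   0   4   4   4  10  12  12  12  14  16  16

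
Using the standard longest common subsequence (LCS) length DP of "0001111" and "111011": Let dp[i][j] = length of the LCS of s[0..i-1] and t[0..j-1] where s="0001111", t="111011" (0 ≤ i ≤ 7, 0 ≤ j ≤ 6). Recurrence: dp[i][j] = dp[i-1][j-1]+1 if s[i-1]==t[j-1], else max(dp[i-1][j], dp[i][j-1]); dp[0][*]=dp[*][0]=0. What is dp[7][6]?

4

   ''  1  1  1  0  1  1
''  0  0  0  0  0  0  0
 0  0  0  0  0  1  1  1
 0  0  0  0  0  1  1  1
 0  0  0  0  0  1  1  1
 1  0  1  1  1  1  2  2
 1  0  1  2  2  2  2  3
 1  0  1  2  3  3  3  3
 1  0  1  2  3  3  4  4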